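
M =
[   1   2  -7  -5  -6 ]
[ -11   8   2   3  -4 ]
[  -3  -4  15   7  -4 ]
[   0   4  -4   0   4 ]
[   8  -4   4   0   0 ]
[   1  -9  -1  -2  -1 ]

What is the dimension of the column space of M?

Row reduce to echelon form.
R2 ← R2 + (11)·R1: [0, 30, -75, -52, -70]
R3 ← R3 + (3)·R1: [0, 2, -6, -8, -22]
R5 ← R5 − (8)·R1: [0, -20, 60, 40, 48]
R6 ← R6 − R1: [0, -11, 6, 3, 5]
R3 ← R3 − (1/15)·R2: [0, 0, -1, -68/15, -52/3]
R4 ← R4 − (2/15)·R2: [0, 0, 6, 104/15, 40/3]
R5 ← R5 + (2/3)·R2: [0, 0, 10, 16/3, 4/3]
R6 ← R6 + (11/30)·R2: [0, 0, -43/2, -241/15, -62/3]
R4 ← R4 + (6)·R3: [0, 0, 0, -304/15, -272/3]
R5 ← R5 + (10)·R3: [0, 0, 0, -40, -172]
R6 ← R6 − (43/2)·R3: [0, 0, 0, 407/5, 352]
R5 ← R5 − (75/38)·R4: [0, 0, 0, 0, 132/19]
R6 ← R6 + (1221/304)·R4: [0, 0, 0, 0, -231/19]
R6 ← R6 + (7/4)·R5: [0, 0, 0, 0, 0]
Echelon form has 5 nonzero rows, so rank(M) = 5.
The column space has dimension equal to the rank: 5.

5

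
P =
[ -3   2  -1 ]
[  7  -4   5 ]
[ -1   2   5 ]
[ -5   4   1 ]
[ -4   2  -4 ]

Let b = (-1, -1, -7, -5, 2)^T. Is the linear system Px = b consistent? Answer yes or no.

yes

Row reduce the augmented matrix [P | b].
R2 ← R2 + (7/3)·R1: [0, 2/3, 8/3, -10/3]
R3 ← R3 − (1/3)·R1: [0, 4/3, 16/3, -20/3]
R4 ← R4 − (5/3)·R1: [0, 2/3, 8/3, -10/3]
R5 ← R5 − (4/3)·R1: [0, -2/3, -8/3, 10/3]
R3 ← R3 − (2)·R2: [0, 0, 0, 0]
R4 ← R4 − R2: [0, 0, 0, 0]
R5 ← R5 + R2: [0, 0, 0, 0]
The echelon form has 2 nonzero rows, and every pivot lies in the first 3 columns, so rank(P) = rank([P|b]) = 2.
The system is consistent.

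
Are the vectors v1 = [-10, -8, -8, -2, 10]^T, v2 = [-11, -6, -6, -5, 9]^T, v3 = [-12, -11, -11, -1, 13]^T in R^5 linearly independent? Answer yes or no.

no

Form the matrix with these vectors as rows and row reduce.
R2 ← R2 − (11/10)·R1: [0, 14/5, 14/5, -14/5, -2]
R3 ← R3 − (6/5)·R1: [0, -7/5, -7/5, 7/5, 1]
R3 ← R3 + (1/2)·R2: [0, 0, 0, 0, 0]
2 nonzero rows, so the 3 vectors span a space of dimension 2.
Since 2 < 3, the vectors are linearly dependent.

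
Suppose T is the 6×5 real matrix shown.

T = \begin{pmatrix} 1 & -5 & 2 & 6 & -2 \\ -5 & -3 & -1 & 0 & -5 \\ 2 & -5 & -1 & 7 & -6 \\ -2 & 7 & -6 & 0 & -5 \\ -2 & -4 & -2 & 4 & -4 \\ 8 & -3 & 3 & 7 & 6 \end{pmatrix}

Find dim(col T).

5

Row reduce to echelon form.
R2 ← R2 + (5)·R1: [0, -28, 9, 30, -15]
R3 ← R3 − (2)·R1: [0, 5, -5, -5, -2]
R4 ← R4 + (2)·R1: [0, -3, -2, 12, -9]
R5 ← R5 + (2)·R1: [0, -14, 2, 16, -8]
R6 ← R6 − (8)·R1: [0, 37, -13, -41, 22]
R3 ← R3 + (5/28)·R2: [0, 0, -95/28, 5/14, -131/28]
R4 ← R4 − (3/28)·R2: [0, 0, -83/28, 123/14, -207/28]
R5 ← R5 − (1/2)·R2: [0, 0, -5/2, 1, -1/2]
R6 ← R6 + (37/28)·R2: [0, 0, -31/28, -19/14, 61/28]
R4 ← R4 − (83/95)·R3: [0, 0, 0, 161/19, -314/95]
R5 ← R5 − (14/19)·R3: [0, 0, 0, 14/19, 56/19]
R6 ← R6 − (31/95)·R3: [0, 0, 0, -28/19, 352/95]
R5 ← R5 − (2/23)·R4: [0, 0, 0, 0, 372/115]
R6 ← R6 + (4/23)·R4: [0, 0, 0, 0, 72/23]
R6 ← R6 − (30/31)·R5: [0, 0, 0, 0, 0]
Echelon form has 5 nonzero rows, so rank(T) = 5.
The column space has dimension equal to the rank: 5.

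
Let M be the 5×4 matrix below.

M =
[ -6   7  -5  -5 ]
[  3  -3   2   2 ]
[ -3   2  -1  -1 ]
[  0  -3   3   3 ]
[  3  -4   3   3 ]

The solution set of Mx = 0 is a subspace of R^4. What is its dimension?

2

Row reduce to echelon form.
R2 ← R2 + (1/2)·R1: [0, 1/2, -1/2, -1/2]
R3 ← R3 − (1/2)·R1: [0, -3/2, 3/2, 3/2]
R5 ← R5 + (1/2)·R1: [0, -1/2, 1/2, 1/2]
R3 ← R3 + (3)·R2: [0, 0, 0, 0]
R4 ← R4 + (6)·R2: [0, 0, 0, 0]
R5 ← R5 + R2: [0, 0, 0, 0]
2 nonzero rows, so rank(M) = 2.
M has 4 columns; by rank–nullity, nullity = 4 − 2 = 2.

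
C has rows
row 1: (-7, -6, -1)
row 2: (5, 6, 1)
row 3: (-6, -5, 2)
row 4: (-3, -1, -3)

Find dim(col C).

3

Row reduce to echelon form.
R2 ← R2 + (5/7)·R1: [0, 12/7, 2/7]
R3 ← R3 − (6/7)·R1: [0, 1/7, 20/7]
R4 ← R4 − (3/7)·R1: [0, 11/7, -18/7]
R3 ← R3 − (1/12)·R2: [0, 0, 17/6]
R4 ← R4 − (11/12)·R2: [0, 0, -17/6]
R4 ← R4 + R3: [0, 0, 0]
Echelon form has 3 nonzero rows, so rank(C) = 3.
The column space has dimension equal to the rank: 3.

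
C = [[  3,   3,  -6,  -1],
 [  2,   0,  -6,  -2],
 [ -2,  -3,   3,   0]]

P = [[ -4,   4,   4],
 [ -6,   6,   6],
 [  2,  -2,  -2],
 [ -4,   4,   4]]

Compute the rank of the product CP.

First compute CP:
[[-38,  38,  38],
 [-12,  12,  12],
 [ 32, -32, -32]]
Now row reduce the product.
R2 ← R2 − (6/19)·R1: [0, 0, 0]
R3 ← R3 + (16/19)·R1: [0, 0, 0]
1 nonzero row, so rank(CP) = 1.

1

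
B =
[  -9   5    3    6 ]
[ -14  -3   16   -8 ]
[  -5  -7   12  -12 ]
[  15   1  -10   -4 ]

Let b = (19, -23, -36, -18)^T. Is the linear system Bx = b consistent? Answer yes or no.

yes

Row reduce the augmented matrix [B | b].
R2 ← R2 − (14/9)·R1: [0, -97/9, 34/3, -52/3, -473/9]
R3 ← R3 − (5/9)·R1: [0, -88/9, 31/3, -46/3, -419/9]
R4 ← R4 + (5/3)·R1: [0, 28/3, -5, 6, 41/3]
R3 ← R3 − (88/97)·R2: [0, 0, 5/97, 38/97, 109/97]
R4 ← R4 + (84/97)·R2: [0, 0, 467/97, -874/97, -3089/97]
R4 ← R4 − (467/5)·R3: [0, 0, 0, -228/5, -684/5]
The echelon form has 4 nonzero rows, and every pivot lies in the first 4 columns, so rank(B) = rank([B|b]) = 4.
The system is consistent.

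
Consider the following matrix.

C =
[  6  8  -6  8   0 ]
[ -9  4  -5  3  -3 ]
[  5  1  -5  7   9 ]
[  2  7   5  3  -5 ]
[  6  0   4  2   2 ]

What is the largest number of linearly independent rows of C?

5

Row reduce to echelon form.
R2 ← R2 + (3/2)·R1: [0, 16, -14, 15, -3]
R3 ← R3 − (5/6)·R1: [0, -17/3, 0, 1/3, 9]
R4 ← R4 − (1/3)·R1: [0, 13/3, 7, 1/3, -5]
R5 ← R5 − R1: [0, -8, 10, -6, 2]
R3 ← R3 + (17/48)·R2: [0, 0, -119/24, 271/48, 127/16]
R4 ← R4 − (13/48)·R2: [0, 0, 259/24, -179/48, -67/16]
R5 ← R5 + (1/2)·R2: [0, 0, 3, 3/2, 1/2]
R4 ← R4 + (37/17)·R3: [0, 0, 0, 291/34, 445/34]
R5 ← R5 + (72/119)·R3: [0, 0, 0, 585/119, 631/119]
R5 ← R5 − (390/679)·R4: [0, 0, 0, 0, -1504/679]
Echelon form has 5 nonzero rows, so rank(C) = 5.
The rank gives the maximum number of linearly independent rows: 5.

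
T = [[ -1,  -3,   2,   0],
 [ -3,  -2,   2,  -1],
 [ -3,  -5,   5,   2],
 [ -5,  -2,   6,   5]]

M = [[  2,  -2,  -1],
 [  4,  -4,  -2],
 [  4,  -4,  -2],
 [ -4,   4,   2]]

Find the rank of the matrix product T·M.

First compute TM:
[[ -6,   6,   3],
 [ -2,   2,   1],
 [-14,  14,   7],
 [-14,  14,   7]]
Now row reduce the product.
R2 ← R2 − (1/3)·R1: [0, 0, 0]
R3 ← R3 − (7/3)·R1: [0, 0, 0]
R4 ← R4 − (7/3)·R1: [0, 0, 0]
1 nonzero row, so rank(TM) = 1.

1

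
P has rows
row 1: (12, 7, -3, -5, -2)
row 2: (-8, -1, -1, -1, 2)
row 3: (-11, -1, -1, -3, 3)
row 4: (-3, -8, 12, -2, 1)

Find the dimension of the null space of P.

2

Row reduce to echelon form.
R2 ← R2 + (2/3)·R1: [0, 11/3, -3, -13/3, 2/3]
R3 ← R3 + (11/12)·R1: [0, 65/12, -15/4, -91/12, 7/6]
R4 ← R4 + (1/4)·R1: [0, -25/4, 45/4, -13/4, 1/2]
R3 ← R3 − (65/44)·R2: [0, 0, 15/22, -13/11, 2/11]
R4 ← R4 + (75/44)·R2: [0, 0, 135/22, -117/11, 18/11]
R4 ← R4 − (9)·R3: [0, 0, 0, 0, 0]
3 nonzero rows, so rank(P) = 3.
P has 5 columns; by rank–nullity, nullity = 5 − 3 = 2.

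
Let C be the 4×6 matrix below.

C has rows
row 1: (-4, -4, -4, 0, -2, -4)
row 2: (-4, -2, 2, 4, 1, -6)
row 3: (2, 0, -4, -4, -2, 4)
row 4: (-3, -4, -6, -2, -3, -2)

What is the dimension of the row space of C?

2

Row reduce to echelon form.
R2 ← R2 − R1: [0, 2, 6, 4, 3, -2]
R3 ← R3 + (1/2)·R1: [0, -2, -6, -4, -3, 2]
R4 ← R4 − (3/4)·R1: [0, -1, -3, -2, -3/2, 1]
R3 ← R3 + R2: [0, 0, 0, 0, 0, 0]
R4 ← R4 + (1/2)·R2: [0, 0, 0, 0, 0, 0]
Echelon form has 2 nonzero rows, so rank(C) = 2.
The row space has dimension equal to the rank: 2.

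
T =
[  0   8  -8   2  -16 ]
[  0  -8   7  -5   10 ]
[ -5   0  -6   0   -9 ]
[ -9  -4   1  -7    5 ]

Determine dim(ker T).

1

Row reduce to echelon form.
Swap R1 ↔ R3
R4 ← R4 − (9/5)·R1: [0, -4, 59/5, -7, 106/5]
R3 ← R3 + R2: [0, 0, -1, -3, -6]
R4 ← R4 − (1/2)·R2: [0, 0, 83/10, -9/2, 81/5]
R4 ← R4 + (83/10)·R3: [0, 0, 0, -147/5, -168/5]
4 nonzero rows, so rank(T) = 4.
T has 5 columns; by rank–nullity, nullity = 5 − 4 = 1.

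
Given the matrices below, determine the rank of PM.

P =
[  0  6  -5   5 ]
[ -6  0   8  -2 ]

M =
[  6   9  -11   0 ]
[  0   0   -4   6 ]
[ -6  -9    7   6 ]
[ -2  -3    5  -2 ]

First compute PM:
[[ 20,  30, -34,  -4],
 [-80, -120, 112,  52]]
Now row reduce the product.
R2 ← R2 + (4)·R1: [0, 0, -24, 36]
2 nonzero rows, so rank(PM) = 2.

2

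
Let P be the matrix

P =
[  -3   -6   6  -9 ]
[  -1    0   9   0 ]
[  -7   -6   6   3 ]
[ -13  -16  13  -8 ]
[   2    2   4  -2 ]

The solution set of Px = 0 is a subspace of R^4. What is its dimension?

1

Row reduce to echelon form.
R2 ← R2 − (1/3)·R1: [0, 2, 7, 3]
R3 ← R3 − (7/3)·R1: [0, 8, -8, 24]
R4 ← R4 − (13/3)·R1: [0, 10, -13, 31]
R5 ← R5 + (2/3)·R1: [0, -2, 8, -8]
R3 ← R3 − (4)·R2: [0, 0, -36, 12]
R4 ← R4 − (5)·R2: [0, 0, -48, 16]
R5 ← R5 + R2: [0, 0, 15, -5]
R4 ← R4 − (4/3)·R3: [0, 0, 0, 0]
R5 ← R5 + (5/12)·R3: [0, 0, 0, 0]
3 nonzero rows, so rank(P) = 3.
P has 4 columns; by rank–nullity, nullity = 4 − 3 = 1.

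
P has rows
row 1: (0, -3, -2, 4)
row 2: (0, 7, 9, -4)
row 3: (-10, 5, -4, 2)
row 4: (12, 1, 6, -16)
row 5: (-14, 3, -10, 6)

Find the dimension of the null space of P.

Row reduce to echelon form.
Swap R1 ↔ R3
R4 ← R4 + (6/5)·R1: [0, 7, 6/5, -68/5]
R5 ← R5 − (7/5)·R1: [0, -4, -22/5, 16/5]
R3 ← R3 + (3/7)·R2: [0, 0, 13/7, 16/7]
R4 ← R4 − R2: [0, 0, -39/5, -48/5]
R5 ← R5 + (4/7)·R2: [0, 0, 26/35, 32/35]
R4 ← R4 + (21/5)·R3: [0, 0, 0, 0]
R5 ← R5 − (2/5)·R3: [0, 0, 0, 0]
3 nonzero rows, so rank(P) = 3.
P has 4 columns; by rank–nullity, nullity = 4 − 3 = 1.

1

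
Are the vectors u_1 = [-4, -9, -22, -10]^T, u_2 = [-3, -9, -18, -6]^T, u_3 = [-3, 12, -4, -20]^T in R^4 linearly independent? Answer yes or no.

no

Form the matrix with these vectors as rows and row reduce.
R2 ← R2 − (3/4)·R1: [0, -9/4, -3/2, 3/2]
R3 ← R3 − (3/4)·R1: [0, 75/4, 25/2, -25/2]
R3 ← R3 + (25/3)·R2: [0, 0, 0, 0]
2 nonzero rows, so the 3 vectors span a space of dimension 2.
Since 2 < 3, the vectors are linearly dependent.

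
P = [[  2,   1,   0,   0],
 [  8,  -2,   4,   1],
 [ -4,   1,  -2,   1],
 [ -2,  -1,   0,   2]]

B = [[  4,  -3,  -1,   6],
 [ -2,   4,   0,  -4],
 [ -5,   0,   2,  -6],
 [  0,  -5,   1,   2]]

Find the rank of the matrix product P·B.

2

First compute PB:
[[  6,  -2,  -2,   8],
 [ 16, -37,   1,  34],
 [ -8,  11,   1, -14],
 [ -6,  -8,   4,  -4]]
Now row reduce the product.
R2 ← R2 − (8/3)·R1: [0, -95/3, 19/3, 38/3]
R3 ← R3 + (4/3)·R1: [0, 25/3, -5/3, -10/3]
R4 ← R4 + R1: [0, -10, 2, 4]
R3 ← R3 + (5/19)·R2: [0, 0, 0, 0]
R4 ← R4 − (6/19)·R2: [0, 0, 0, 0]
2 nonzero rows, so rank(PB) = 2.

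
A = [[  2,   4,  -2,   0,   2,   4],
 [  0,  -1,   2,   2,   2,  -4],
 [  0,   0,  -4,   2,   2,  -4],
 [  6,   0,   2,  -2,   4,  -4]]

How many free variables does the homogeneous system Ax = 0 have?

Row reduce to echelon form.
R4 ← R4 − (3)·R1: [0, -12, 8, -2, -2, -16]
R4 ← R4 − (12)·R2: [0, 0, -16, -26, -26, 32]
R4 ← R4 − (4)·R3: [0, 0, 0, -34, -34, 48]
4 nonzero rows, so rank(A) = 4.
A has 6 columns; by rank–nullity, nullity = 6 − 4 = 2.

2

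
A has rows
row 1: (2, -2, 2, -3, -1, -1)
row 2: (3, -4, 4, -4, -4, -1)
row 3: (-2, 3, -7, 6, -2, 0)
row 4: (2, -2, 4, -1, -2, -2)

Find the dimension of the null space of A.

Row reduce to echelon form.
R2 ← R2 − (3/2)·R1: [0, -1, 1, 1/2, -5/2, 1/2]
R3 ← R3 + R1: [0, 1, -5, 3, -3, -1]
R4 ← R4 − R1: [0, 0, 2, 2, -1, -1]
R3 ← R3 + R2: [0, 0, -4, 7/2, -11/2, -1/2]
R4 ← R4 + (1/2)·R3: [0, 0, 0, 15/4, -15/4, -5/4]
4 nonzero rows, so rank(A) = 4.
A has 6 columns; by rank–nullity, nullity = 6 − 4 = 2.

2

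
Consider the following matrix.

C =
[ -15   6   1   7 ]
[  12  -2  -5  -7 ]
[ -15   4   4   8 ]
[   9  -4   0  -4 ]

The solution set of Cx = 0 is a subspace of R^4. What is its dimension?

Row reduce to echelon form.
R2 ← R2 + (4/5)·R1: [0, 14/5, -21/5, -7/5]
R3 ← R3 − R1: [0, -2, 3, 1]
R4 ← R4 + (3/5)·R1: [0, -2/5, 3/5, 1/5]
R3 ← R3 + (5/7)·R2: [0, 0, 0, 0]
R4 ← R4 + (1/7)·R2: [0, 0, 0, 0]
2 nonzero rows, so rank(C) = 2.
C has 4 columns; by rank–nullity, nullity = 4 − 2 = 2.

2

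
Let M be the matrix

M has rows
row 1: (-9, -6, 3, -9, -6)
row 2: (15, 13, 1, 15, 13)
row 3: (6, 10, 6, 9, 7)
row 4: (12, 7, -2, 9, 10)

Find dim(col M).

3

Row reduce to echelon form.
R2 ← R2 + (5/3)·R1: [0, 3, 6, 0, 3]
R3 ← R3 + (2/3)·R1: [0, 6, 8, 3, 3]
R4 ← R4 + (4/3)·R1: [0, -1, 2, -3, 2]
R3 ← R3 − (2)·R2: [0, 0, -4, 3, -3]
R4 ← R4 + (1/3)·R2: [0, 0, 4, -3, 3]
R4 ← R4 + R3: [0, 0, 0, 0, 0]
Echelon form has 3 nonzero rows, so rank(M) = 3.
The column space has dimension equal to the rank: 3.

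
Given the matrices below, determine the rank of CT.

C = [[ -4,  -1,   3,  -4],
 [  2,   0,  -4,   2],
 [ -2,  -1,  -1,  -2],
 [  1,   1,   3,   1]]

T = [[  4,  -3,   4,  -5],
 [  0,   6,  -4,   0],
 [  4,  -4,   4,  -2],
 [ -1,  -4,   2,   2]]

2

First compute CT:
[[  0,  10,  -8,   6],
 [-10,   2,  -4,   2],
 [-10,  12, -12,   8],
 [ 15, -13,  14,  -9]]
Now row reduce the product.
Swap R1 ↔ R2
R3 ← R3 − R1: [0, 10, -8, 6]
R4 ← R4 + (3/2)·R1: [0, -10, 8, -6]
R3 ← R3 − R2: [0, 0, 0, 0]
R4 ← R4 + R2: [0, 0, 0, 0]
2 nonzero rows, so rank(CT) = 2.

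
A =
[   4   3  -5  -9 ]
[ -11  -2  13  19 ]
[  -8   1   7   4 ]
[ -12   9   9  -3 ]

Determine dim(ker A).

Row reduce to echelon form.
R2 ← R2 + (11/4)·R1: [0, 25/4, -3/4, -23/4]
R3 ← R3 + (2)·R1: [0, 7, -3, -14]
R4 ← R4 + (3)·R1: [0, 18, -6, -30]
R3 ← R3 − (28/25)·R2: [0, 0, -54/25, -189/25]
R4 ← R4 − (72/25)·R2: [0, 0, -96/25, -336/25]
R4 ← R4 − (16/9)·R3: [0, 0, 0, 0]
3 nonzero rows, so rank(A) = 3.
A has 4 columns; by rank–nullity, nullity = 4 − 3 = 1.

1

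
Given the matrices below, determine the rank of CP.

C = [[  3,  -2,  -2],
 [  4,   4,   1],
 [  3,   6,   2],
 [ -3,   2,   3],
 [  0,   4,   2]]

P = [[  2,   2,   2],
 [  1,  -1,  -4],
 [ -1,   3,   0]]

First compute CP:
[[  6,   2,  14],
 [ 11,   7,  -8],
 [ 10,   6, -18],
 [ -7,   1, -14],
 [  2,   2, -16]]
Now row reduce the product.
R2 ← R2 − (11/6)·R1: [0, 10/3, -101/3]
R3 ← R3 − (5/3)·R1: [0, 8/3, -124/3]
R4 ← R4 + (7/6)·R1: [0, 10/3, 7/3]
R5 ← R5 − (1/3)·R1: [0, 4/3, -62/3]
R3 ← R3 − (4/5)·R2: [0, 0, -72/5]
R4 ← R4 − R2: [0, 0, 36]
R5 ← R5 − (2/5)·R2: [0, 0, -36/5]
R4 ← R4 + (5/2)·R3: [0, 0, 0]
R5 ← R5 − (1/2)·R3: [0, 0, 0]
3 nonzero rows, so rank(CP) = 3.

3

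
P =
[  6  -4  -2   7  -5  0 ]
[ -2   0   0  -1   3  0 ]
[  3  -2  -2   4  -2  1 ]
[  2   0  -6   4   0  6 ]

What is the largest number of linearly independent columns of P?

Row reduce to echelon form.
R2 ← R2 + (1/3)·R1: [0, -4/3, -2/3, 4/3, 4/3, 0]
R3 ← R3 − (1/2)·R1: [0, 0, -1, 1/2, 1/2, 1]
R4 ← R4 − (1/3)·R1: [0, 4/3, -16/3, 5/3, 5/3, 6]
R4 ← R4 + R2: [0, 0, -6, 3, 3, 6]
R4 ← R4 − (6)·R3: [0, 0, 0, 0, 0, 0]
Echelon form has 3 nonzero rows, so rank(P) = 3.
The rank gives the maximum number of linearly independent columns: 3.

3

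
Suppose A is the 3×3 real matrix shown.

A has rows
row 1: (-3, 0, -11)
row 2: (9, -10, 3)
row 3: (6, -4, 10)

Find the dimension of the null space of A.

Row reduce to echelon form.
R2 ← R2 + (3)·R1: [0, -10, -30]
R3 ← R3 + (2)·R1: [0, -4, -12]
R3 ← R3 − (2/5)·R2: [0, 0, 0]
2 nonzero rows, so rank(A) = 2.
A has 3 columns; by rank–nullity, nullity = 3 − 2 = 1.

1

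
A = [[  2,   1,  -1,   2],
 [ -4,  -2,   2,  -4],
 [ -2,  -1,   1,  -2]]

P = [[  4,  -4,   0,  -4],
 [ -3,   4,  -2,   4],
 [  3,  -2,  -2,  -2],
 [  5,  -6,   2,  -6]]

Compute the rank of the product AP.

First compute AP:
[[ 12, -14,   4, -14],
 [-24,  28,  -8,  28],
 [-12,  14,  -4,  14]]
Now row reduce the product.
R2 ← R2 + (2)·R1: [0, 0, 0, 0]
R3 ← R3 + R1: [0, 0, 0, 0]
1 nonzero row, so rank(AP) = 1.

1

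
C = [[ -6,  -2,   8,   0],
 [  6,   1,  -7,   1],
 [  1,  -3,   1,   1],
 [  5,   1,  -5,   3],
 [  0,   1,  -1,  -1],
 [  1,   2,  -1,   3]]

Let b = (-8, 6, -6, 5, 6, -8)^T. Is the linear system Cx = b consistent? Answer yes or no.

no

Row reduce the augmented matrix [C | b].
R2 ← R2 + R1: [0, -1, 1, 1, -2]
R3 ← R3 + (1/6)·R1: [0, -10/3, 7/3, 1, -22/3]
R4 ← R4 + (5/6)·R1: [0, -2/3, 5/3, 3, -5/3]
R6 ← R6 + (1/6)·R1: [0, 5/3, 1/3, 3, -28/3]
R3 ← R3 − (10/3)·R2: [0, 0, -1, -7/3, -2/3]
R4 ← R4 − (2/3)·R2: [0, 0, 1, 7/3, -1/3]
R5 ← R5 + R2: [0, 0, 0, 0, 4]
R6 ← R6 + (5/3)·R2: [0, 0, 2, 14/3, -38/3]
R4 ← R4 + R3: [0, 0, 0, 0, -1]
R6 ← R6 + (2)·R3: [0, 0, 0, 0, -14]
R5 ← R5 + (4)·R4: [0, 0, 0, 0, 0]
R6 ← R6 − (14)·R4: [0, 0, 0, 0, 0]
The echelon form has 4 nonzero rows; the last pivot sits in the augmented column, so rank(C) = 3 but rank([C|b]) = 4.
Since the ranks differ, the system is inconsistent.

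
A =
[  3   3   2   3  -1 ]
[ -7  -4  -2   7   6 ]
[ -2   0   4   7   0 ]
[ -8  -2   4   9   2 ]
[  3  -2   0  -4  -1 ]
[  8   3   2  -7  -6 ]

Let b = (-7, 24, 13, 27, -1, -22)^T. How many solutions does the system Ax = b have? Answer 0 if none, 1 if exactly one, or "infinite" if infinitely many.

1

Row reduce the augmented matrix [A | b].
R2 ← R2 + (7/3)·R1: [0, 3, 8/3, 14, 11/3, 23/3]
R3 ← R3 + (2/3)·R1: [0, 2, 16/3, 9, -2/3, 25/3]
R4 ← R4 + (8/3)·R1: [0, 6, 28/3, 17, -2/3, 25/3]
R5 ← R5 − R1: [0, -5, -2, -7, 0, 6]
R6 ← R6 − (8/3)·R1: [0, -5, -10/3, -15, -10/3, -10/3]
R3 ← R3 − (2/3)·R2: [0, 0, 32/9, -1/3, -28/9, 29/9]
R4 ← R4 − (2)·R2: [0, 0, 4, -11, -8, -7]
R5 ← R5 + (5/3)·R2: [0, 0, 22/9, 49/3, 55/9, 169/9]
R6 ← R6 + (5/3)·R2: [0, 0, 10/9, 25/3, 25/9, 85/9]
R4 ← R4 − (9/8)·R3: [0, 0, 0, -85/8, -9/2, -85/8]
R5 ← R5 − (11/16)·R3: [0, 0, 0, 265/16, 33/4, 265/16]
R6 ← R6 − (5/16)·R3: [0, 0, 0, 135/16, 15/4, 135/16]
R5 ← R5 + (53/34)·R4: [0, 0, 0, 0, 21/17, 0]
R6 ← R6 + (27/34)·R4: [0, 0, 0, 0, 3/17, 0]
R6 ← R6 − (1/7)·R5: [0, 0, 0, 0, 0, 0]
The echelon form has 5 nonzero rows, and every pivot lies in the first 5 columns, so rank(A) = rank([A|b]) = 5.
The system is consistent.
rank = 5 = number of unknowns, so the solution is unique.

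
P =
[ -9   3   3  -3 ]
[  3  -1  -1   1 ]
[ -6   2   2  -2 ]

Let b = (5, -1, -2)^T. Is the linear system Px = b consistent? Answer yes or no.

Row reduce the augmented matrix [P | b].
R2 ← R2 + (1/3)·R1: [0, 0, 0, 0, 2/3]
R3 ← R3 − (2/3)·R1: [0, 0, 0, 0, -16/3]
R3 ← R3 + (8)·R2: [0, 0, 0, 0, 0]
The echelon form has 2 nonzero rows; the last pivot sits in the augmented column, so rank(P) = 1 but rank([P|b]) = 2.
Since the ranks differ, the system is inconsistent.

no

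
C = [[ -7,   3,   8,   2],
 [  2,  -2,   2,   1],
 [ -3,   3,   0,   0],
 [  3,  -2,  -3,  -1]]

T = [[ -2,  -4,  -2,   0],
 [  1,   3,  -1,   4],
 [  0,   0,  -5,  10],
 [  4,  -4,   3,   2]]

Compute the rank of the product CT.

3

First compute CT:
[[ 25,  29, -23,  96],
 [ -2, -18,  -9,  14],
 [  9,  21,   3,  12],
 [-12, -14,   8, -40]]
Now row reduce the product.
R2 ← R2 + (2/25)·R1: [0, -392/25, -271/25, 542/25]
R3 ← R3 − (9/25)·R1: [0, 264/25, 282/25, -564/25]
R4 ← R4 + (12/25)·R1: [0, -2/25, -76/25, 152/25]
R3 ← R3 + (33/49)·R2: [0, 0, 195/49, -390/49]
R4 ← R4 − (1/196)·R2: [0, 0, -585/196, 585/98]
R4 ← R4 + (3/4)·R3: [0, 0, 0, 0]
3 nonzero rows, so rank(CT) = 3.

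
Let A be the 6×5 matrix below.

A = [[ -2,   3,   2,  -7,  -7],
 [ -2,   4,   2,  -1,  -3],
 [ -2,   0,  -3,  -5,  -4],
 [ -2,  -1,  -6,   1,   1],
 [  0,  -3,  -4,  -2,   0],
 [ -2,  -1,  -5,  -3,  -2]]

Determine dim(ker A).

Row reduce to echelon form.
R2 ← R2 − R1: [0, 1, 0, 6, 4]
R3 ← R3 − R1: [0, -3, -5, 2, 3]
R4 ← R4 − R1: [0, -4, -8, 8, 8]
R6 ← R6 − R1: [0, -4, -7, 4, 5]
R3 ← R3 + (3)·R2: [0, 0, -5, 20, 15]
R4 ← R4 + (4)·R2: [0, 0, -8, 32, 24]
R5 ← R5 + (3)·R2: [0, 0, -4, 16, 12]
R6 ← R6 + (4)·R2: [0, 0, -7, 28, 21]
R4 ← R4 − (8/5)·R3: [0, 0, 0, 0, 0]
R5 ← R5 − (4/5)·R3: [0, 0, 0, 0, 0]
R6 ← R6 − (7/5)·R3: [0, 0, 0, 0, 0]
3 nonzero rows, so rank(A) = 3.
A has 5 columns; by rank–nullity, nullity = 5 − 3 = 2.

2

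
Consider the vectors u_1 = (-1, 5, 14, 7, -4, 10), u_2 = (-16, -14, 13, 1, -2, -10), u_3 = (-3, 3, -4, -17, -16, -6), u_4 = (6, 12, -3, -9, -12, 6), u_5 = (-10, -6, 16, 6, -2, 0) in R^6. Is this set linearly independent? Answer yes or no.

no

Form the matrix with these vectors as rows and row reduce.
R2 ← R2 − (16)·R1: [0, -94, -211, -111, 62, -170]
R3 ← R3 − (3)·R1: [0, -12, -46, -38, -4, -36]
R4 ← R4 + (6)·R1: [0, 42, 81, 33, -36, 66]
R5 ← R5 − (10)·R1: [0, -56, -124, -64, 38, -100]
R3 ← R3 − (6/47)·R2: [0, 0, -896/47, -1120/47, -560/47, -672/47]
R4 ← R4 + (21/47)·R2: [0, 0, -624/47, -780/47, -390/47, -468/47]
R5 ← R5 − (28/47)·R2: [0, 0, 80/47, 100/47, 50/47, 60/47]
R4 ← R4 − (39/56)·R3: [0, 0, 0, 0, 0, 0]
R5 ← R5 + (5/56)·R3: [0, 0, 0, 0, 0, 0]
3 nonzero rows, so the 5 vectors span a space of dimension 3.
Since 3 < 5, the vectors are linearly dependent.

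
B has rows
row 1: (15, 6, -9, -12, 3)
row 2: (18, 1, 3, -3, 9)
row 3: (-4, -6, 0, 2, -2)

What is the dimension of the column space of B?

3

Row reduce to echelon form.
R2 ← R2 − (6/5)·R1: [0, -31/5, 69/5, 57/5, 27/5]
R3 ← R3 + (4/15)·R1: [0, -22/5, -12/5, -6/5, -6/5]
R3 ← R3 − (22/31)·R2: [0, 0, -378/31, -288/31, -156/31]
Echelon form has 3 nonzero rows, so rank(B) = 3.
The column space has dimension equal to the rank: 3.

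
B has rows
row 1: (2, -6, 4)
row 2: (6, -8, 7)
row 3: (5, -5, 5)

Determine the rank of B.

2

Row reduce to echelon form.
R2 ← R2 − (3)·R1: [0, 10, -5]
R3 ← R3 − (5/2)·R1: [0, 10, -5]
R3 ← R3 − R2: [0, 0, 0]
Echelon form has 2 nonzero rows, so rank(B) = 2.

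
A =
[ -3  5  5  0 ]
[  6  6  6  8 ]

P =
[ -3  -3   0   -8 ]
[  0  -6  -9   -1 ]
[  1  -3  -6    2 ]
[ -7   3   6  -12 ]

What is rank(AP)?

2

First compute AP:
[[ 14, -36, -75,  29],
 [-68, -48, -42, -138]]
Now row reduce the product.
R2 ← R2 + (34/7)·R1: [0, -1560/7, -2844/7, 20/7]
2 nonzero rows, so rank(AP) = 2.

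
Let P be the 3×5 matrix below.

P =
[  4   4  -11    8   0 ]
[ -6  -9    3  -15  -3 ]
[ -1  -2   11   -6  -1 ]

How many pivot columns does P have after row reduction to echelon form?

Row reduce to echelon form.
R2 ← R2 + (3/2)·R1: [0, -3, -27/2, -3, -3]
R3 ← R3 + (1/4)·R1: [0, -1, 33/4, -4, -1]
R3 ← R3 − (1/3)·R2: [0, 0, 51/4, -3, 0]
Echelon form has 3 nonzero rows, so rank(P) = 3.
Each nonzero row contributes one pivot column: 3 pivot columns.

3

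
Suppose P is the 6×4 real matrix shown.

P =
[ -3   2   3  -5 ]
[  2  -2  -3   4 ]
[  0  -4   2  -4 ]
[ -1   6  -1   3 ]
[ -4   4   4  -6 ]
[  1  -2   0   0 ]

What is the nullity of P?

1

Row reduce to echelon form.
R2 ← R2 + (2/3)·R1: [0, -2/3, -1, 2/3]
R4 ← R4 − (1/3)·R1: [0, 16/3, -2, 14/3]
R5 ← R5 − (4/3)·R1: [0, 4/3, 0, 2/3]
R6 ← R6 + (1/3)·R1: [0, -4/3, 1, -5/3]
R3 ← R3 − (6)·R2: [0, 0, 8, -8]
R4 ← R4 + (8)·R2: [0, 0, -10, 10]
R5 ← R5 + (2)·R2: [0, 0, -2, 2]
R6 ← R6 − (2)·R2: [0, 0, 3, -3]
R4 ← R4 + (5/4)·R3: [0, 0, 0, 0]
R5 ← R5 + (1/4)·R3: [0, 0, 0, 0]
R6 ← R6 − (3/8)·R3: [0, 0, 0, 0]
3 nonzero rows, so rank(P) = 3.
P has 4 columns; by rank–nullity, nullity = 4 − 3 = 1.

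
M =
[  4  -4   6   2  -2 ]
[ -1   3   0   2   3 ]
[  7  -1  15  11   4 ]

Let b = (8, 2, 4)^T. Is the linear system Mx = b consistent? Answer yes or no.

Row reduce the augmented matrix [M | b].
R2 ← R2 + (1/4)·R1: [0, 2, 3/2, 5/2, 5/2, 4]
R3 ← R3 − (7/4)·R1: [0, 6, 9/2, 15/2, 15/2, -10]
R3 ← R3 − (3)·R2: [0, 0, 0, 0, 0, -22]
The echelon form has 3 nonzero rows; the last pivot sits in the augmented column, so rank(M) = 2 but rank([M|b]) = 3.
Since the ranks differ, the system is inconsistent.

no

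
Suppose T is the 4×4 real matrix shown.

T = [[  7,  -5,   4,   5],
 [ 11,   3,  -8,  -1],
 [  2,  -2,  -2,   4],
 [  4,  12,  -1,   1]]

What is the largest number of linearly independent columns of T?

Row reduce to echelon form.
R2 ← R2 − (11/7)·R1: [0, 76/7, -100/7, -62/7]
R3 ← R3 − (2/7)·R1: [0, -4/7, -22/7, 18/7]
R4 ← R4 − (4/7)·R1: [0, 104/7, -23/7, -13/7]
R3 ← R3 + (1/19)·R2: [0, 0, -74/19, 40/19]
R4 ← R4 − (26/19)·R2: [0, 0, 309/19, 195/19]
R4 ← R4 + (309/74)·R3: [0, 0, 0, 705/37]
Echelon form has 4 nonzero rows, so rank(T) = 4.
The rank gives the maximum number of linearly independent columns: 4.

4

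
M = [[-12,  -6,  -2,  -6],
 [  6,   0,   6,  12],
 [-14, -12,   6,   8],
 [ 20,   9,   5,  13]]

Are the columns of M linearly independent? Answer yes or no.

Row reduce M to echelon form.
R2 ← R2 + (1/2)·R1: [0, -3, 5, 9]
R3 ← R3 − (7/6)·R1: [0, -5, 25/3, 15]
R4 ← R4 + (5/3)·R1: [0, -1, 5/3, 3]
R3 ← R3 − (5/3)·R2: [0, 0, 0, 0]
R4 ← R4 − (1/3)·R2: [0, 0, 0, 0]
2 pivots among 4 columns.
Only 2 < 4 pivot columns, so the columns are linearly dependent.

no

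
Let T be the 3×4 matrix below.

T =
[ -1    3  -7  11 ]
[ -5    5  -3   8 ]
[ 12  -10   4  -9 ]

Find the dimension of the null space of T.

1

Row reduce to echelon form.
R2 ← R2 − (5)·R1: [0, -10, 32, -47]
R3 ← R3 + (12)·R1: [0, 26, -80, 123]
R3 ← R3 + (13/5)·R2: [0, 0, 16/5, 4/5]
3 nonzero rows, so rank(T) = 3.
T has 4 columns; by rank–nullity, nullity = 4 − 3 = 1.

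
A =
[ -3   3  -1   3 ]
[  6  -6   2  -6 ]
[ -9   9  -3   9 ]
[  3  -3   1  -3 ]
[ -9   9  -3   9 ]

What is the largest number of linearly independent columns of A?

Row reduce to echelon form.
R2 ← R2 + (2)·R1: [0, 0, 0, 0]
R3 ← R3 − (3)·R1: [0, 0, 0, 0]
R4 ← R4 + R1: [0, 0, 0, 0]
R5 ← R5 − (3)·R1: [0, 0, 0, 0]
Echelon form has 1 nonzero row, so rank(A) = 1.
The rank gives the maximum number of linearly independent columns: 1.

1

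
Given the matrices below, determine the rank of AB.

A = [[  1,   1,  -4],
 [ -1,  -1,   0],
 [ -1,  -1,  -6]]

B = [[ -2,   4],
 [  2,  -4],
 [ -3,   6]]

First compute AB:
[[ 12, -24],
 [  0,   0],
 [ 18, -36]]
Now row reduce the product.
R3 ← R3 − (3/2)·R1: [0, 0]
1 nonzero row, so rank(AB) = 1.

1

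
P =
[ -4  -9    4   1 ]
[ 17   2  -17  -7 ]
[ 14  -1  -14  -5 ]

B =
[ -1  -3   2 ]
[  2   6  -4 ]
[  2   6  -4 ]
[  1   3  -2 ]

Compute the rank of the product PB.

1

First compute PB:
[[ -5, -15,  10],
 [-54, -162, 108],
 [-49, -147,  98]]
Now row reduce the product.
R2 ← R2 − (54/5)·R1: [0, 0, 0]
R3 ← R3 − (49/5)·R1: [0, 0, 0]
1 nonzero row, so rank(PB) = 1.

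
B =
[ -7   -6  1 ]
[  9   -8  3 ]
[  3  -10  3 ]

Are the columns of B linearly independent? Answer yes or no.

no

Row reduce B to echelon form.
R2 ← R2 + (9/7)·R1: [0, -110/7, 30/7]
R3 ← R3 + (3/7)·R1: [0, -88/7, 24/7]
R3 ← R3 − (4/5)·R2: [0, 0, 0]
2 pivots among 3 columns.
Only 2 < 3 pivot columns, so the columns are linearly dependent.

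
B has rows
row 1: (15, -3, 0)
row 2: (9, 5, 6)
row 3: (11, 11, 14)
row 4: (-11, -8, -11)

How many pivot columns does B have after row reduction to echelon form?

3

Row reduce to echelon form.
R2 ← R2 − (3/5)·R1: [0, 34/5, 6]
R3 ← R3 − (11/15)·R1: [0, 66/5, 14]
R4 ← R4 + (11/15)·R1: [0, -51/5, -11]
R3 ← R3 − (33/17)·R2: [0, 0, 40/17]
R4 ← R4 + (3/2)·R2: [0, 0, -2]
R4 ← R4 + (17/20)·R3: [0, 0, 0]
Echelon form has 3 nonzero rows, so rank(B) = 3.
Each nonzero row contributes one pivot column: 3 pivot columns.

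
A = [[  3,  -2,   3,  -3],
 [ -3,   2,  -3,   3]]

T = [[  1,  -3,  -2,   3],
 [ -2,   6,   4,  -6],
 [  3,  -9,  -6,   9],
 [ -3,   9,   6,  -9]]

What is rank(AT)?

First compute AT:
[[ 25, -75, -50,  75],
 [-25,  75,  50, -75]]
Now row reduce the product.
R2 ← R2 + R1: [0, 0, 0, 0]
1 nonzero row, so rank(AT) = 1.

1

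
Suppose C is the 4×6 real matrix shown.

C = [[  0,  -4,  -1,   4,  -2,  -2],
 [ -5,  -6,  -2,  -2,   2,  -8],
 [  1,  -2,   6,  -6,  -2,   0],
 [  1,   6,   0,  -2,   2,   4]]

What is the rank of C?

Row reduce to echelon form.
Swap R1 ↔ R2
R3 ← R3 + (1/5)·R1: [0, -16/5, 28/5, -32/5, -8/5, -8/5]
R4 ← R4 + (1/5)·R1: [0, 24/5, -2/5, -12/5, 12/5, 12/5]
R3 ← R3 − (4/5)·R2: [0, 0, 32/5, -48/5, 0, 0]
R4 ← R4 + (6/5)·R2: [0, 0, -8/5, 12/5, 0, 0]
R4 ← R4 + (1/4)·R3: [0, 0, 0, 0, 0, 0]
Echelon form has 3 nonzero rows, so rank(C) = 3.

3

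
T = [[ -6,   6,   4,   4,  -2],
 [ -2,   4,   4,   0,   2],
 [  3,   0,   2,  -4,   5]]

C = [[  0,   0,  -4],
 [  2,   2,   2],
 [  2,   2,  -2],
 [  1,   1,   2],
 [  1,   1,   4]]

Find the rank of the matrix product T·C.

First compute TC:
[[ 22,  22,  28],
 [ 18,  18,  16],
 [  5,   5,  -4]]
Now row reduce the product.
R2 ← R2 − (9/11)·R1: [0, 0, -76/11]
R3 ← R3 − (5/22)·R1: [0, 0, -114/11]
R3 ← R3 − (3/2)·R2: [0, 0, 0]
2 nonzero rows, so rank(TC) = 2.

2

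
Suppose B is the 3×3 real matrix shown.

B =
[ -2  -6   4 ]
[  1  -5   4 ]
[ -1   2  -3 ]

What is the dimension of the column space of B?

Row reduce to echelon form.
R2 ← R2 + (1/2)·R1: [0, -8, 6]
R3 ← R3 − (1/2)·R1: [0, 5, -5]
R3 ← R3 + (5/8)·R2: [0, 0, -5/4]
Echelon form has 3 nonzero rows, so rank(B) = 3.
The column space has dimension equal to the rank: 3.

3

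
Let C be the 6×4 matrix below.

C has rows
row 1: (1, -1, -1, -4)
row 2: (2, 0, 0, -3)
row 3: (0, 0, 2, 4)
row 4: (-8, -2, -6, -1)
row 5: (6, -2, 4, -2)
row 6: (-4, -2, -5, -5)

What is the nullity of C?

Row reduce to echelon form.
R2 ← R2 − (2)·R1: [0, 2, 2, 5]
R4 ← R4 + (8)·R1: [0, -10, -14, -33]
R5 ← R5 − (6)·R1: [0, 4, 10, 22]
R6 ← R6 + (4)·R1: [0, -6, -9, -21]
R4 ← R4 + (5)·R2: [0, 0, -4, -8]
R5 ← R5 − (2)·R2: [0, 0, 6, 12]
R6 ← R6 + (3)·R2: [0, 0, -3, -6]
R4 ← R4 + (2)·R3: [0, 0, 0, 0]
R5 ← R5 − (3)·R3: [0, 0, 0, 0]
R6 ← R6 + (3/2)·R3: [0, 0, 0, 0]
3 nonzero rows, so rank(C) = 3.
C has 4 columns; by rank–nullity, nullity = 4 − 3 = 1.

1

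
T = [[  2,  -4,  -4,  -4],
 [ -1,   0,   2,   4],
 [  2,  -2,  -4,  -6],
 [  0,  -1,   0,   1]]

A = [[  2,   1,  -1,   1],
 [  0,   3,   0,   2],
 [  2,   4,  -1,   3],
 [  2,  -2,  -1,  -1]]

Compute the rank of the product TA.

First compute TA:
[[-12, -18,   6, -14],
 [ 10,  -1,  -5,   1],
 [-16,  -8,   8,  -8],
 [  2,  -5,  -1,  -3]]
Now row reduce the product.
R2 ← R2 + (5/6)·R1: [0, -16, 0, -32/3]
R3 ← R3 − (4/3)·R1: [0, 16, 0, 32/3]
R4 ← R4 + (1/6)·R1: [0, -8, 0, -16/3]
R3 ← R3 + R2: [0, 0, 0, 0]
R4 ← R4 − (1/2)·R2: [0, 0, 0, 0]
2 nonzero rows, so rank(TA) = 2.

2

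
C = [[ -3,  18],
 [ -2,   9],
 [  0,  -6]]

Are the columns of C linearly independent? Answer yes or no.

Row reduce C to echelon form.
R2 ← R2 − (2/3)·R1: [0, -3]
R3 ← R3 − (2)·R2: [0, 0]
2 pivots among 2 columns.
Every column is a pivot column, so the columns are linearly independent.

yes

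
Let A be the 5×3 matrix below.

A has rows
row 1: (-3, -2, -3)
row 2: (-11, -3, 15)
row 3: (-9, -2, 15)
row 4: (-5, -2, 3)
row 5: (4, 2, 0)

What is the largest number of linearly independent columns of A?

Row reduce to echelon form.
R2 ← R2 − (11/3)·R1: [0, 13/3, 26]
R3 ← R3 − (3)·R1: [0, 4, 24]
R4 ← R4 − (5/3)·R1: [0, 4/3, 8]
R5 ← R5 + (4/3)·R1: [0, -2/3, -4]
R3 ← R3 − (12/13)·R2: [0, 0, 0]
R4 ← R4 − (4/13)·R2: [0, 0, 0]
R5 ← R5 + (2/13)·R2: [0, 0, 0]
Echelon form has 2 nonzero rows, so rank(A) = 2.
The rank gives the maximum number of linearly independent columns: 2.

2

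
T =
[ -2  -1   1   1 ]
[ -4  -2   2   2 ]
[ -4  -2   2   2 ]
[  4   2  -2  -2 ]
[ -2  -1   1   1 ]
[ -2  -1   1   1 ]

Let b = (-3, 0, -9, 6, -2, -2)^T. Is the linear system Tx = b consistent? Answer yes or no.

Row reduce the augmented matrix [T | b].
R2 ← R2 − (2)·R1: [0, 0, 0, 0, 6]
R3 ← R3 − (2)·R1: [0, 0, 0, 0, -3]
R4 ← R4 + (2)·R1: [0, 0, 0, 0, 0]
R5 ← R5 − R1: [0, 0, 0, 0, 1]
R6 ← R6 − R1: [0, 0, 0, 0, 1]
R3 ← R3 + (1/2)·R2: [0, 0, 0, 0, 0]
R5 ← R5 − (1/6)·R2: [0, 0, 0, 0, 0]
R6 ← R6 − (1/6)·R2: [0, 0, 0, 0, 0]
The echelon form has 2 nonzero rows; the last pivot sits in the augmented column, so rank(T) = 1 but rank([T|b]) = 2.
Since the ranks differ, the system is inconsistent.

no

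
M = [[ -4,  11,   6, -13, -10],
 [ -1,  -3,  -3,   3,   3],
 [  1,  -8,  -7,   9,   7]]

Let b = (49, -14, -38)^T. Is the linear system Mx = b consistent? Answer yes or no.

yes

Row reduce the augmented matrix [M | b].
R2 ← R2 − (1/4)·R1: [0, -23/4, -9/2, 25/4, 11/2, -105/4]
R3 ← R3 + (1/4)·R1: [0, -21/4, -11/2, 23/4, 9/2, -103/4]
R3 ← R3 − (21/23)·R2: [0, 0, -32/23, 1/23, -12/23, -41/23]
The echelon form has 3 nonzero rows, and every pivot lies in the first 5 columns, so rank(M) = rank([M|b]) = 3.
The system is consistent.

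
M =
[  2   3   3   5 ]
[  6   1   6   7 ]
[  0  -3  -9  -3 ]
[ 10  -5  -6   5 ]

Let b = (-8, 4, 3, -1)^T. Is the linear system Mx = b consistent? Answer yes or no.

Row reduce the augmented matrix [M | b].
R2 ← R2 − (3)·R1: [0, -8, -3, -8, 28]
R4 ← R4 − (5)·R1: [0, -20, -21, -20, 39]
R3 ← R3 − (3/8)·R2: [0, 0, -63/8, 0, -15/2]
R4 ← R4 − (5/2)·R2: [0, 0, -27/2, 0, -31]
R4 ← R4 − (12/7)·R3: [0, 0, 0, 0, -127/7]
The echelon form has 4 nonzero rows; the last pivot sits in the augmented column, so rank(M) = 3 but rank([M|b]) = 4.
Since the ranks differ, the system is inconsistent.

no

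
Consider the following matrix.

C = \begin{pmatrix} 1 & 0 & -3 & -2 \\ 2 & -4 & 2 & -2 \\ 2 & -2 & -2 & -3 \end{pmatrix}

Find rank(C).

Row reduce to echelon form.
R2 ← R2 − (2)·R1: [0, -4, 8, 2]
R3 ← R3 − (2)·R1: [0, -2, 4, 1]
R3 ← R3 − (1/2)·R2: [0, 0, 0, 0]
Echelon form has 2 nonzero rows, so rank(C) = 2.

2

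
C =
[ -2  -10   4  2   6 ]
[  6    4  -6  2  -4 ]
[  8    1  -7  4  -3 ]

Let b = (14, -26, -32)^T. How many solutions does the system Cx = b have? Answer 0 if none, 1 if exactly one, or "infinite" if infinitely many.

Row reduce the augmented matrix [C | b].
R2 ← R2 + (3)·R1: [0, -26, 6, 8, 14, 16]
R3 ← R3 + (4)·R1: [0, -39, 9, 12, 21, 24]
R3 ← R3 − (3/2)·R2: [0, 0, 0, 0, 0, 0]
The echelon form has 2 nonzero rows, and every pivot lies in the first 5 columns, so rank(C) = rank([C|b]) = 2.
The system is consistent.
rank = 2 < 5 unknowns, so there are infinitely many solutions.

infinite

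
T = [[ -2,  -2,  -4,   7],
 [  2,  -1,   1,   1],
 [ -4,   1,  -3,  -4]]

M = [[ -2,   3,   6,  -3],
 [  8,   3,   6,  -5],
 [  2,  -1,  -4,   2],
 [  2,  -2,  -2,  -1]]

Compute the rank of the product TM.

3

First compute TM:
[[ -6, -22, -22,   1],
 [ -8,   0,   0,   0],
 [  2,   2,   2,   5]]
Now row reduce the product.
R2 ← R2 − (4/3)·R1: [0, 88/3, 88/3, -4/3]
R3 ← R3 + (1/3)·R1: [0, -16/3, -16/3, 16/3]
R3 ← R3 + (2/11)·R2: [0, 0, 0, 56/11]
3 nonzero rows, so rank(TM) = 3.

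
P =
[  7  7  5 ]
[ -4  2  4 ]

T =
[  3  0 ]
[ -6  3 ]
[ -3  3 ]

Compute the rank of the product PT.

2

First compute PT:
[[-36,  36],
 [-36,  18]]
Now row reduce the product.
R2 ← R2 − R1: [0, -18]
2 nonzero rows, so rank(PT) = 2.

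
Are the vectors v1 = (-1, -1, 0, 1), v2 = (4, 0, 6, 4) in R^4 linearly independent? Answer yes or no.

Form the matrix with these vectors as rows and row reduce.
R2 ← R2 + (4)·R1: [0, -4, 6, 8]
2 nonzero rows, so the 2 vectors span a space of dimension 2.
Since 2 = 2, the vectors are linearly independent.

yes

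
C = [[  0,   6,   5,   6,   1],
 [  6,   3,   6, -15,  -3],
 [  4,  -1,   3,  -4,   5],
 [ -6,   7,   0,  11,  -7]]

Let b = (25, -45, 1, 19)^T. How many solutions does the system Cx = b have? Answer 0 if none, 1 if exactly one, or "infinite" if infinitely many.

Row reduce the augmented matrix [C | b].
Swap R1 ↔ R2
R3 ← R3 − (2/3)·R1: [0, -3, -1, 6, 7, 31]
R4 ← R4 + R1: [0, 10, 6, -4, -10, -26]
R3 ← R3 + (1/2)·R2: [0, 0, 3/2, 9, 15/2, 87/2]
R4 ← R4 − (5/3)·R2: [0, 0, -7/3, -14, -35/3, -203/3]
R4 ← R4 + (14/9)·R3: [0, 0, 0, 0, 0, 0]
The echelon form has 3 nonzero rows, and every pivot lies in the first 5 columns, so rank(C) = rank([C|b]) = 3.
The system is consistent.
rank = 3 < 5 unknowns, so there are infinitely many solutions.

infinite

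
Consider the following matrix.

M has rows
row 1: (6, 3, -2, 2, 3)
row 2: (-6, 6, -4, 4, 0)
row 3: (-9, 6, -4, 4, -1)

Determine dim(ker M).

3

Row reduce to echelon form.
R2 ← R2 + R1: [0, 9, -6, 6, 3]
R3 ← R3 + (3/2)·R1: [0, 21/2, -7, 7, 7/2]
R3 ← R3 − (7/6)·R2: [0, 0, 0, 0, 0]
2 nonzero rows, so rank(M) = 2.
M has 5 columns; by rank–nullity, nullity = 5 − 2 = 3.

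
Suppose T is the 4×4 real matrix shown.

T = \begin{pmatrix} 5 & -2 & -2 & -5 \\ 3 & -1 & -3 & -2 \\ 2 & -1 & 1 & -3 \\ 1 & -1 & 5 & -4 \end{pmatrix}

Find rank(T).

2

Row reduce to echelon form.
R2 ← R2 − (3/5)·R1: [0, 1/5, -9/5, 1]
R3 ← R3 − (2/5)·R1: [0, -1/5, 9/5, -1]
R4 ← R4 − (1/5)·R1: [0, -3/5, 27/5, -3]
R3 ← R3 + R2: [0, 0, 0, 0]
R4 ← R4 + (3)·R2: [0, 0, 0, 0]
Echelon form has 2 nonzero rows, so rank(T) = 2.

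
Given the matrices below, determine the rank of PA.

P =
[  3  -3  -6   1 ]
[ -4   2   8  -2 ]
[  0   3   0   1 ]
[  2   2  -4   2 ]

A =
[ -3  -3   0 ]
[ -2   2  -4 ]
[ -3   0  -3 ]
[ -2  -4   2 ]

2

First compute PA:
[[ 13, -19,  32],
 [-12,  24, -36],
 [ -8,   2, -10],
 [ -2, -10,   8]]
Now row reduce the product.
R2 ← R2 + (12/13)·R1: [0, 84/13, -84/13]
R3 ← R3 + (8/13)·R1: [0, -126/13, 126/13]
R4 ← R4 + (2/13)·R1: [0, -168/13, 168/13]
R3 ← R3 + (3/2)·R2: [0, 0, 0]
R4 ← R4 + (2)·R2: [0, 0, 0]
2 nonzero rows, so rank(PA) = 2.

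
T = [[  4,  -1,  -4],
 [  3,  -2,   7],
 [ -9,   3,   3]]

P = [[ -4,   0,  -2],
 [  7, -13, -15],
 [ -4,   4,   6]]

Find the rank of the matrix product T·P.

First compute TP:
[[ -7,  -3, -17],
 [-54,  54,  66],
 [ 45, -27,  -9]]
Now row reduce the product.
R2 ← R2 − (54/7)·R1: [0, 540/7, 1380/7]
R3 ← R3 + (45/7)·R1: [0, -324/7, -828/7]
R3 ← R3 + (3/5)·R2: [0, 0, 0]
2 nonzero rows, so rank(TP) = 2.

2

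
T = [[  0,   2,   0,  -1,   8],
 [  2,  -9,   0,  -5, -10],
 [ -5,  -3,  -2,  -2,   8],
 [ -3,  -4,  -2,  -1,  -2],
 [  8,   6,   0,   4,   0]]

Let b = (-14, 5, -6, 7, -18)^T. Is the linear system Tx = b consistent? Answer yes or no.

Row reduce the augmented matrix [T | b].
Swap R1 ↔ R2
R3 ← R3 + (5/2)·R1: [0, -51/2, -2, -29/2, -17, 13/2]
R4 ← R4 + (3/2)·R1: [0, -35/2, -2, -17/2, -17, 29/2]
R5 ← R5 − (4)·R1: [0, 42, 0, 24, 40, -38]
R3 ← R3 + (51/4)·R2: [0, 0, -2, -109/4, 85, -172]
R4 ← R4 + (35/4)·R2: [0, 0, -2, -69/4, 53, -108]
R5 ← R5 − (21)·R2: [0, 0, 0, 45, -128, 256]
R4 ← R4 − R3: [0, 0, 0, 10, -32, 64]
R5 ← R5 − (9/2)·R4: [0, 0, 0, 0, 16, -32]
The echelon form has 5 nonzero rows, and every pivot lies in the first 5 columns, so rank(T) = rank([T|b]) = 5.
The system is consistent.

yes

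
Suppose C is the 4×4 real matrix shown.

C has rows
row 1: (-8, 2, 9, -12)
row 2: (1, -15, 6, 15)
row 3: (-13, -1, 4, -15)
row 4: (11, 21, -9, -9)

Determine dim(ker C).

0

Row reduce to echelon form.
R2 ← R2 + (1/8)·R1: [0, -59/4, 57/8, 27/2]
R3 ← R3 − (13/8)·R1: [0, -17/4, -85/8, 9/2]
R4 ← R4 + (11/8)·R1: [0, 95/4, 27/8, -51/2]
R3 ← R3 − (17/59)·R2: [0, 0, -748/59, 36/59]
R4 ← R4 + (95/59)·R2: [0, 0, 876/59, -222/59]
R4 ← R4 + (219/187)·R3: [0, 0, 0, -570/187]
4 nonzero rows, so rank(C) = 4.
C has 4 columns; by rank–nullity, nullity = 4 − 4 = 0.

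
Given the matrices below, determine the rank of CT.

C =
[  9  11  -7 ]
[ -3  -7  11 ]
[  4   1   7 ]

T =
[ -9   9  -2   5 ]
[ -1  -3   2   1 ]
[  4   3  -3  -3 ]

First compute CT:
[[-120,  27,  25,  77],
 [ 78,  27, -41, -55],
 [ -9,  54, -27,   0]]
Now row reduce the product.
R2 ← R2 + (13/20)·R1: [0, 891/20, -99/4, -99/20]
R3 ← R3 − (3/40)·R1: [0, 2079/40, -231/8, -231/40]
R3 ← R3 − (7/6)·R2: [0, 0, 0, 0]
2 nonzero rows, so rank(CT) = 2.

2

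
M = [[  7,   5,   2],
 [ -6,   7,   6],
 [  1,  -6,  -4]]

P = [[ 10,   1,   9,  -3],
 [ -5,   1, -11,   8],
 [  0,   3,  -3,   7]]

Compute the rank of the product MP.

First compute MP:
[[ 45,  18,   2,  33],
 [-95,  19, -149, 116],
 [ 40, -17,  87, -79]]
Now row reduce the product.
R2 ← R2 + (19/9)·R1: [0, 57, -1303/9, 557/3]
R3 ← R3 − (8/9)·R1: [0, -33, 767/9, -325/3]
R3 ← R3 + (11/19)·R2: [0, 0, 80/57, -16/19]
3 nonzero rows, so rank(MP) = 3.

3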